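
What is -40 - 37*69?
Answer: -2593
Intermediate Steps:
-40 - 37*69 = -40 - 2553 = -2593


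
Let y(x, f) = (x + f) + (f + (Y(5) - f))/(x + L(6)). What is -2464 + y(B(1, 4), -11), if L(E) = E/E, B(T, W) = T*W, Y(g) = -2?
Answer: -12357/5 ≈ -2471.4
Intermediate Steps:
L(E) = 1
y(x, f) = f + x - 2/(1 + x) (y(x, f) = (x + f) + (f + (-2 - f))/(x + 1) = (f + x) - 2/(1 + x) = f + x - 2/(1 + x))
-2464 + y(B(1, 4), -11) = -2464 + (-2 - 11 + 1*4 + (1*4)² - 11*4)/(1 + 1*4) = -2464 + (-2 - 11 + 4 + 4² - 11*4)/(1 + 4) = -2464 + (-2 - 11 + 4 + 16 - 44)/5 = -2464 + (⅕)*(-37) = -2464 - 37/5 = -12357/5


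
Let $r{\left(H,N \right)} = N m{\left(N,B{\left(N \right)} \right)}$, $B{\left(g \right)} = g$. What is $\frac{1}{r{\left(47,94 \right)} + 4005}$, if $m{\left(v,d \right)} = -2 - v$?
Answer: $- \frac{1}{5019} \approx -0.00019924$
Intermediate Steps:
$r{\left(H,N \right)} = N \left(-2 - N\right)$
$\frac{1}{r{\left(47,94 \right)} + 4005} = \frac{1}{\left(-1\right) 94 \left(2 + 94\right) + 4005} = \frac{1}{\left(-1\right) 94 \cdot 96 + 4005} = \frac{1}{-9024 + 4005} = \frac{1}{-5019} = - \frac{1}{5019}$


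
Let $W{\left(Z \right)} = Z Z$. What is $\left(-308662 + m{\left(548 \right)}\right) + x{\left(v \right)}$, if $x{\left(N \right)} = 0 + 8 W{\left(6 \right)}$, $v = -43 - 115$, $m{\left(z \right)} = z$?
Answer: $-307826$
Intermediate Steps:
$W{\left(Z \right)} = Z^{2}$
$v = -158$
$x{\left(N \right)} = 288$ ($x{\left(N \right)} = 0 + 8 \cdot 6^{2} = 0 + 8 \cdot 36 = 0 + 288 = 288$)
$\left(-308662 + m{\left(548 \right)}\right) + x{\left(v \right)} = \left(-308662 + 548\right) + 288 = -308114 + 288 = -307826$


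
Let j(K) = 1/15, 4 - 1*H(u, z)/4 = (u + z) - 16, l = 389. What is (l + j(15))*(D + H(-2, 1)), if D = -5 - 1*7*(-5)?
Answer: 221768/5 ≈ 44354.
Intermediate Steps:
H(u, z) = 80 - 4*u - 4*z (H(u, z) = 16 - 4*((u + z) - 16) = 16 - 4*(-16 + u + z) = 16 + (64 - 4*u - 4*z) = 80 - 4*u - 4*z)
j(K) = 1/15
D = 30 (D = -5 - 7*(-5) = -5 + 35 = 30)
(l + j(15))*(D + H(-2, 1)) = (389 + 1/15)*(30 + (80 - 4*(-2) - 4*1)) = 5836*(30 + (80 + 8 - 4))/15 = 5836*(30 + 84)/15 = (5836/15)*114 = 221768/5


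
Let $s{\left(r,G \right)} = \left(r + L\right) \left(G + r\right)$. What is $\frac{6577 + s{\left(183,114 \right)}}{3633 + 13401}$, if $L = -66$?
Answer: $\frac{20663}{8517} \approx 2.4261$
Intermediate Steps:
$s{\left(r,G \right)} = \left(-66 + r\right) \left(G + r\right)$ ($s{\left(r,G \right)} = \left(r - 66\right) \left(G + r\right) = \left(-66 + r\right) \left(G + r\right)$)
$\frac{6577 + s{\left(183,114 \right)}}{3633 + 13401} = \frac{6577 + \left(183^{2} - 7524 - 12078 + 114 \cdot 183\right)}{3633 + 13401} = \frac{6577 + \left(33489 - 7524 - 12078 + 20862\right)}{17034} = \left(6577 + 34749\right) \frac{1}{17034} = 41326 \cdot \frac{1}{17034} = \frac{20663}{8517}$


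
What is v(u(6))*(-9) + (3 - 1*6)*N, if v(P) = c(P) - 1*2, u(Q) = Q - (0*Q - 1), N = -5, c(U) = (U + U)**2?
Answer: -1731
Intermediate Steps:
c(U) = 4*U**2 (c(U) = (2*U)**2 = 4*U**2)
u(Q) = 1 + Q (u(Q) = Q - (0 - 1) = Q - 1*(-1) = Q + 1 = 1 + Q)
v(P) = -2 + 4*P**2 (v(P) = 4*P**2 - 1*2 = 4*P**2 - 2 = -2 + 4*P**2)
v(u(6))*(-9) + (3 - 1*6)*N = (-2 + 4*(1 + 6)**2)*(-9) + (3 - 1*6)*(-5) = (-2 + 4*7**2)*(-9) + (3 - 6)*(-5) = (-2 + 4*49)*(-9) - 3*(-5) = (-2 + 196)*(-9) + 15 = 194*(-9) + 15 = -1746 + 15 = -1731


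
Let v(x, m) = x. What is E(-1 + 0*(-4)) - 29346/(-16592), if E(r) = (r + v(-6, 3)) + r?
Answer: -51695/8296 ≈ -6.2313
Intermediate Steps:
E(r) = -6 + 2*r (E(r) = (r - 6) + r = (-6 + r) + r = -6 + 2*r)
E(-1 + 0*(-4)) - 29346/(-16592) = (-6 + 2*(-1 + 0*(-4))) - 29346/(-16592) = (-6 + 2*(-1 + 0)) - 29346*(-1)/16592 = (-6 + 2*(-1)) - 1*(-14673/8296) = (-6 - 2) + 14673/8296 = -8 + 14673/8296 = -51695/8296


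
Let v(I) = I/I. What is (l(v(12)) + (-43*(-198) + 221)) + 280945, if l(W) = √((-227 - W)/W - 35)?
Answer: 289680 + I*√263 ≈ 2.8968e+5 + 16.217*I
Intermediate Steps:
v(I) = 1
l(W) = √(-35 + (-227 - W)/W) (l(W) = √((-227 - W)/W - 35) = √(-35 + (-227 - W)/W))
(l(v(12)) + (-43*(-198) + 221)) + 280945 = (√(-36 - 227/1) + (-43*(-198) + 221)) + 280945 = (√(-36 - 227*1) + (8514 + 221)) + 280945 = (√(-36 - 227) + 8735) + 280945 = (√(-263) + 8735) + 280945 = (I*√263 + 8735) + 280945 = (8735 + I*√263) + 280945 = 289680 + I*√263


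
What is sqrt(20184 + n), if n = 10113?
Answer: sqrt(30297) ≈ 174.06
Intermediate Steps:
sqrt(20184 + n) = sqrt(20184 + 10113) = sqrt(30297)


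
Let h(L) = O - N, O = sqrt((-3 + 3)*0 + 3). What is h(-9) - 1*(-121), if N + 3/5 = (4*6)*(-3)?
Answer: 968/5 + sqrt(3) ≈ 195.33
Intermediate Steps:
O = sqrt(3) (O = sqrt(0*0 + 3) = sqrt(0 + 3) = sqrt(3) ≈ 1.7320)
N = -363/5 (N = -3/5 + (4*6)*(-3) = -3/5 + 24*(-3) = -3/5 - 72 = -363/5 ≈ -72.600)
h(L) = 363/5 + sqrt(3) (h(L) = sqrt(3) - 1*(-363/5) = sqrt(3) + 363/5 = 363/5 + sqrt(3))
h(-9) - 1*(-121) = (363/5 + sqrt(3)) - 1*(-121) = (363/5 + sqrt(3)) + 121 = 968/5 + sqrt(3)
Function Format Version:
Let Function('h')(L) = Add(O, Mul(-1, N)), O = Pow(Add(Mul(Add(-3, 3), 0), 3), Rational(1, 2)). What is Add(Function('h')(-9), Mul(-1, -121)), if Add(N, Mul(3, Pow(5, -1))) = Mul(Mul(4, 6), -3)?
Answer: Add(Rational(968, 5), Pow(3, Rational(1, 2))) ≈ 195.33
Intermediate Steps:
O = Pow(3, Rational(1, 2)) (O = Pow(Add(Mul(0, 0), 3), Rational(1, 2)) = Pow(Add(0, 3), Rational(1, 2)) = Pow(3, Rational(1, 2)) ≈ 1.7320)
N = Rational(-363, 5) (N = Add(Rational(-3, 5), Mul(Mul(4, 6), -3)) = Add(Rational(-3, 5), Mul(24, -3)) = Add(Rational(-3, 5), -72) = Rational(-363, 5) ≈ -72.600)
Function('h')(L) = Add(Rational(363, 5), Pow(3, Rational(1, 2))) (Function('h')(L) = Add(Pow(3, Rational(1, 2)), Mul(-1, Rational(-363, 5))) = Add(Pow(3, Rational(1, 2)), Rational(363, 5)) = Add(Rational(363, 5), Pow(3, Rational(1, 2))))
Add(Function('h')(-9), Mul(-1, -121)) = Add(Add(Rational(363, 5), Pow(3, Rational(1, 2))), Mul(-1, -121)) = Add(Add(Rational(363, 5), Pow(3, Rational(1, 2))), 121) = Add(Rational(968, 5), Pow(3, Rational(1, 2)))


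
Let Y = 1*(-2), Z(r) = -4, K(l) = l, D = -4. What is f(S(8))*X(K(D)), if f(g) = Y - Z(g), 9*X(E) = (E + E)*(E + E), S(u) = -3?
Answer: 128/9 ≈ 14.222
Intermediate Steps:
X(E) = 4*E²/9 (X(E) = ((E + E)*(E + E))/9 = ((2*E)*(2*E))/9 = (4*E²)/9 = 4*E²/9)
Y = -2
f(g) = 2 (f(g) = -2 - 1*(-4) = -2 + 4 = 2)
f(S(8))*X(K(D)) = 2*((4/9)*(-4)²) = 2*((4/9)*16) = 2*(64/9) = 128/9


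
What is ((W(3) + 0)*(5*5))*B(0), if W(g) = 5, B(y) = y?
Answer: 0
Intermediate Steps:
((W(3) + 0)*(5*5))*B(0) = ((5 + 0)*(5*5))*0 = (5*25)*0 = 125*0 = 0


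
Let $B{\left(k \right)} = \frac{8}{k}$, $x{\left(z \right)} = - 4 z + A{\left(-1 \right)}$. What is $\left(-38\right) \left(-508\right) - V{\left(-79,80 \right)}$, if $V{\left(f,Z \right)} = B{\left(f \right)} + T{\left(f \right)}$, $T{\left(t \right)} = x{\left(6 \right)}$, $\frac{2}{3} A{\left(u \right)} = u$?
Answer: $\frac{3054077}{158} \approx 19330.0$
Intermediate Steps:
$A{\left(u \right)} = \frac{3 u}{2}$
$x{\left(z \right)} = - \frac{3}{2} - 4 z$ ($x{\left(z \right)} = - 4 z + \frac{3}{2} \left(-1\right) = - 4 z - \frac{3}{2} = - \frac{3}{2} - 4 z$)
$T{\left(t \right)} = - \frac{51}{2}$ ($T{\left(t \right)} = - \frac{3}{2} - 24 = - \frac{51}{2}$)
$V{\left(f,Z \right)} = - \frac{51}{2} + \frac{8}{f}$ ($V{\left(f,Z \right)} = \frac{8}{f} - \frac{51}{2} = - \frac{51}{2} + \frac{8}{f}$)
$\left(-38\right) \left(-508\right) - V{\left(-79,80 \right)} = \left(-38\right) \left(-508\right) - \left(- \frac{51}{2} + \frac{8}{-79}\right) = 19304 - \left(- \frac{51}{2} + 8 \left(- \frac{1}{79}\right)\right) = 19304 - \left(- \frac{51}{2} - \frac{8}{79}\right) = 19304 - - \frac{4045}{158} = 19304 + \frac{4045}{158} = \frac{3054077}{158}$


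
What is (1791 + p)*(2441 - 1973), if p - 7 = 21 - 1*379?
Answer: 673920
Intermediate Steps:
p = -351 (p = 7 + (21 - 1*379) = 7 + (21 - 379) = 7 - 358 = -351)
(1791 + p)*(2441 - 1973) = (1791 - 351)*(2441 - 1973) = 1440*468 = 673920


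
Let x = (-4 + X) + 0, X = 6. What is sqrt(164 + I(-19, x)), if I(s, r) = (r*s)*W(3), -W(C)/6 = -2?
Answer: 2*I*sqrt(73) ≈ 17.088*I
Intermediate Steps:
x = 2 (x = (-4 + 6) + 0 = 2 + 0 = 2)
W(C) = 12 (W(C) = -6*(-2) = 12)
I(s, r) = 12*r*s (I(s, r) = (r*s)*12 = 12*r*s)
sqrt(164 + I(-19, x)) = sqrt(164 + 12*2*(-19)) = sqrt(164 - 456) = sqrt(-292) = 2*I*sqrt(73)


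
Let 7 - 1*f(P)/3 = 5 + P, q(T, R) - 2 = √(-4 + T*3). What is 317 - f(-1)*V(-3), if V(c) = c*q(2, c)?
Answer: 371 + 27*√2 ≈ 409.18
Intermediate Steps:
q(T, R) = 2 + √(-4 + 3*T) (q(T, R) = 2 + √(-4 + T*3) = 2 + √(-4 + 3*T))
V(c) = c*(2 + √2) (V(c) = c*(2 + √(-4 + 3*2)) = c*(2 + √(-4 + 6)) = c*(2 + √2))
f(P) = 6 - 3*P (f(P) = 21 - 3*(5 + P) = 21 + (-15 - 3*P) = 6 - 3*P)
317 - f(-1)*V(-3) = 317 - (6 - 3*(-1))*(-3*(2 + √2)) = 317 - (6 + 3)*(-6 - 3*√2) = 317 - 9*(-6 - 3*√2) = 317 - (-54 - 27*√2) = 317 + (54 + 27*√2) = 371 + 27*√2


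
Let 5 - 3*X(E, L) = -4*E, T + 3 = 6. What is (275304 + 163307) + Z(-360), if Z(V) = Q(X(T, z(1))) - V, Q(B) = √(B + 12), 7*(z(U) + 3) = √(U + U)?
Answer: 438971 + √159/3 ≈ 4.3898e+5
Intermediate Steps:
z(U) = -3 + √2*√U/7 (z(U) = -3 + √(U + U)/7 = -3 + √(2*U)/7 = -3 + (√2*√U)/7 = -3 + √2*√U/7)
T = 3 (T = -3 + 6 = 3)
X(E, L) = 5/3 + 4*E/3 (X(E, L) = 5/3 - (-4)*E/3 = 5/3 + 4*E/3)
Q(B) = √(12 + B)
Z(V) = -V + √159/3 (Z(V) = √(12 + (5/3 + (4/3)*3)) - V = √(12 + (5/3 + 4)) - V = √(12 + 17/3) - V = √(53/3) - V = √159/3 - V = -V + √159/3)
(275304 + 163307) + Z(-360) = (275304 + 163307) + (-1*(-360) + √159/3) = 438611 + (360 + √159/3) = 438971 + √159/3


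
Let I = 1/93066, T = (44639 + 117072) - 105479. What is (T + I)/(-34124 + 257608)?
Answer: 5233287313/20798761944 ≈ 0.25162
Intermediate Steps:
T = 56232 (T = 161711 - 105479 = 56232)
I = 1/93066 ≈ 1.0745e-5
(T + I)/(-34124 + 257608) = (56232 + 1/93066)/(-34124 + 257608) = (5233287313/93066)/223484 = (5233287313/93066)*(1/223484) = 5233287313/20798761944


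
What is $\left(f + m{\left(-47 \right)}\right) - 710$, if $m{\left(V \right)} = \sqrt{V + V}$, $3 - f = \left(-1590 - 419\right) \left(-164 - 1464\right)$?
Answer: $-3271359 + i \sqrt{94} \approx -3.2714 \cdot 10^{6} + 9.6954 i$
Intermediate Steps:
$f = -3270649$ ($f = 3 - \left(-1590 - 419\right) \left(-164 - 1464\right) = 3 - \left(-2009\right) \left(-1628\right) = 3 - 3270652 = -3270649$)
$m{\left(V \right)} = \sqrt{2} \sqrt{V}$ ($m{\left(V \right)} = \sqrt{2 V} = \sqrt{2} \sqrt{V}$)
$\left(f + m{\left(-47 \right)}\right) - 710 = \left(-3270649 + \sqrt{2} \sqrt{-47}\right) - 710 = \left(-3270649 + \sqrt{2} i \sqrt{47}\right) - 710 = \left(-3270649 + i \sqrt{94}\right) - 710 = -3271359 + i \sqrt{94}$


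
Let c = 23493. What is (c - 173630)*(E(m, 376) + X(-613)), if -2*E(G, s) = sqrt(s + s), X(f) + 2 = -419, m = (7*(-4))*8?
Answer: 63207677 + 300274*sqrt(47) ≈ 6.5266e+7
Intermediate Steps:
m = -224 (m = -28*8 = -224)
X(f) = -421 (X(f) = -2 - 419 = -421)
E(G, s) = -sqrt(2)*sqrt(s)/2 (E(G, s) = -sqrt(s + s)/2 = -sqrt(2)*sqrt(s)/2)
(c - 173630)*(E(m, 376) + X(-613)) = (23493 - 173630)*(-sqrt(2)*sqrt(376)/2 - 421) = -150137*(-sqrt(2)*2*sqrt(94)/2 - 421) = -150137*(-2*sqrt(47) - 421) = -150137*(-421 - 2*sqrt(47)) = 63207677 + 300274*sqrt(47)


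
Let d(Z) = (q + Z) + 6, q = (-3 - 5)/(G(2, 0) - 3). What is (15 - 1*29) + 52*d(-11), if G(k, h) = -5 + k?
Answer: -614/3 ≈ -204.67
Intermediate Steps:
q = 4/3 (q = (-3 - 5)/((-5 + 2) - 3) = -8/(-3 - 3) = -8/(-6) = -8*(-⅙) = 4/3 ≈ 1.3333)
d(Z) = 22/3 + Z (d(Z) = (4/3 + Z) + 6 = 22/3 + Z)
(15 - 1*29) + 52*d(-11) = (15 - 1*29) + 52*(22/3 - 11) = (15 - 29) + 52*(-11/3) = -14 - 572/3 = -614/3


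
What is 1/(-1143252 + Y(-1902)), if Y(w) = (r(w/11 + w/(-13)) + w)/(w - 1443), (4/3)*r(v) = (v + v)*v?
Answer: -22800635/26066865835562 ≈ -8.7470e-7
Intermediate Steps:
r(v) = 3*v**2/2 (r(v) = 3*((v + v)*v)/4 = 3*((2*v)*v)/4 = 3*(2*v**2)/4 = 3*v**2/2)
Y(w) = (w + 6*w**2/20449)/(-1443 + w) (Y(w) = (3*(w/11 + w/(-13))**2/2 + w)/(w - 1443) = (3*(w*(1/11) + w*(-1/13))**2/2 + w)/(-1443 + w) = (3*(w/11 - w/13)**2/2 + w)/(-1443 + w) = (3*(2*w/143)**2/2 + w)/(-1443 + w) = (3*(4*w**2/20449)/2 + w)/(-1443 + w) = (6*w**2/20449 + w)/(-1443 + w) = (w + 6*w**2/20449)/(-1443 + w))
1/(-1143252 + Y(-1902)) = 1/(-1143252 + (1/20449)*(-1902)*(20449 + 6*(-1902))/(-1443 - 1902)) = 1/(-1143252 + (1/20449)*(-1902)*(20449 - 11412)/(-3345)) = 1/(-1143252 + (1/20449)*(-1902)*(-1/3345)*9037) = 1/(-1143252 + 5729458/22800635) = 1/(-26066865835562/22800635) = -22800635/26066865835562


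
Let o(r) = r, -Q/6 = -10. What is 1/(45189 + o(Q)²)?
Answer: 1/48789 ≈ 2.0496e-5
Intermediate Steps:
Q = 60 (Q = -6*(-10) = 60)
1/(45189 + o(Q)²) = 1/(45189 + 60²) = 1/(45189 + 3600) = 1/48789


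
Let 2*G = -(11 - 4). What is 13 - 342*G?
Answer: 1210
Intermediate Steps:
G = -7/2 (G = (-(11 - 4))/2 = (-1*7)/2 = (½)*(-7) = -7/2 ≈ -3.5000)
13 - 342*G = 13 - 342*(-7/2) = 13 + 1197 = 1210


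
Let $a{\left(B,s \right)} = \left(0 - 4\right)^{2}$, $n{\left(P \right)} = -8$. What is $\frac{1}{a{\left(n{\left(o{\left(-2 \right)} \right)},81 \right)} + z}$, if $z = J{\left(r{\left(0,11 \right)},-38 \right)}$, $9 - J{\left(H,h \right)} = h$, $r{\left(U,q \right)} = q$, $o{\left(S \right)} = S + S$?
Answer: $\frac{1}{63} \approx 0.015873$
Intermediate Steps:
$o{\left(S \right)} = 2 S$
$a{\left(B,s \right)} = 16$ ($a{\left(B,s \right)} = \left(-4\right)^{2} = 16$)
$J{\left(H,h \right)} = 9 - h$
$z = 47$ ($z = 9 - -38 = 9 + 38 = 47$)
$\frac{1}{a{\left(n{\left(o{\left(-2 \right)} \right)},81 \right)} + z} = \frac{1}{16 + 47} = \frac{1}{63}$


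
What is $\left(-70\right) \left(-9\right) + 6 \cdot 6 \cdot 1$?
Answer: $666$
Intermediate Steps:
$\left(-70\right) \left(-9\right) + 6 \cdot 6 \cdot 1 = 630 + 36 \cdot 1 = 630 + 36 = 666$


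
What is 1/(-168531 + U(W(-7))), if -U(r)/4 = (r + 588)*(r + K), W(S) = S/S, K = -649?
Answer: 1/1358157 ≈ 7.3629e-7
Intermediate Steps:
W(S) = 1
U(r) = -4*(-649 + r)*(588 + r) (U(r) = -4*(r + 588)*(r - 649) = -4*(588 + r)*(-649 + r) = -4*(-649 + r)*(588 + r))
1/(-168531 + U(W(-7))) = 1/(-168531 + (1526448 - 4*1² + 244*1)) = 1/(-168531 + (1526448 - 4*1 + 244)) = 1/(-168531 + (1526448 - 4 + 244)) = 1/(-168531 + 1526688) = 1/1358157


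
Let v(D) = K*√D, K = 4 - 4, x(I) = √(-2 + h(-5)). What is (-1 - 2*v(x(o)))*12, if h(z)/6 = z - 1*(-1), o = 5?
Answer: -12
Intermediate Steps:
h(z) = 6 + 6*z (h(z) = 6*(z - 1*(-1)) = 6*(z + 1) = 6*(1 + z) = 6 + 6*z)
x(I) = I*√26 (x(I) = √(-2 + (6 + 6*(-5))) = √(-2 + (6 - 30)) = √(-2 - 24) = √(-26) = I*√26)
K = 0
v(D) = 0 (v(D) = 0*√D = 0)
(-1 - 2*v(x(o)))*12 = (-1 - 2*0)*12 = (-1 + 0)*12 = -1*12 = -12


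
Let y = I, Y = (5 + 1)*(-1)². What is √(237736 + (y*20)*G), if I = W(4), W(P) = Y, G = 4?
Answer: 2*√59554 ≈ 488.07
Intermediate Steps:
Y = 6 (Y = 6*1 = 6)
W(P) = 6
I = 6
y = 6
√(237736 + (y*20)*G) = √(237736 + (6*20)*4) = √(237736 + 120*4) = √(237736 + 480) = √238216 = 2*√59554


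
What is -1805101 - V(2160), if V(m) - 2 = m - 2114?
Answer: -1805149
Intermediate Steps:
V(m) = -2112 + m (V(m) = 2 + (m - 2114) = 2 + (-2114 + m) = -2112 + m)
-1805101 - V(2160) = -1805101 - (-2112 + 2160) = -1805101 - 1*48 = -1805101 - 48 = -1805149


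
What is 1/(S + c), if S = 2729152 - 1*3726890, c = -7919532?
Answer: -1/8917270 ≈ -1.1214e-7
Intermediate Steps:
S = -997738 (S = 2729152 - 3726890 = -997738)
1/(S + c) = 1/(-997738 - 7919532) = 1/(-8917270) = -1/8917270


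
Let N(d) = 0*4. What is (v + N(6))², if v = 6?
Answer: 36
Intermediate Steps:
N(d) = 0
(v + N(6))² = (6 + 0)² = 6² = 36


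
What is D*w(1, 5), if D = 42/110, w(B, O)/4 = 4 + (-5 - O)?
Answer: -504/55 ≈ -9.1636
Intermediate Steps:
w(B, O) = -4 - 4*O (w(B, O) = 4*(4 + (-5 - O)) = 4*(-1 - O) = -4 - 4*O)
D = 21/55 (D = 42*(1/110) = 21/55 ≈ 0.38182)
D*w(1, 5) = 21*(-4 - 4*5)/55 = 21*(-4 - 20)/55 = (21/55)*(-24) = -504/55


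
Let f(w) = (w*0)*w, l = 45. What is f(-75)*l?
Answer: 0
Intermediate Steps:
f(w) = 0 (f(w) = 0*w = 0)
f(-75)*l = 0*45 = 0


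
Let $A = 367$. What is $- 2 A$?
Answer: $-734$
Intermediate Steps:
$- 2 A = \left(-2\right) 367 = -734$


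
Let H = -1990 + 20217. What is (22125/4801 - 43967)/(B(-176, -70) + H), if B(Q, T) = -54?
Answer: -211063442/87248573 ≈ -2.4191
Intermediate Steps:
H = 18227
(22125/4801 - 43967)/(B(-176, -70) + H) = (22125/4801 - 43967)/(-54 + 18227) = (22125*(1/4801) - 43967)/18173 = (22125/4801 - 43967)*(1/18173) = -211063442/4801*1/18173 = -211063442/87248573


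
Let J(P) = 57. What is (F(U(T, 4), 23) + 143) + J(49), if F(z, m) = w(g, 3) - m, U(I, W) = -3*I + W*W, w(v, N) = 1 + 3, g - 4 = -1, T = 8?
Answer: 181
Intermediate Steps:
g = 3 (g = 4 - 1 = 3)
w(v, N) = 4
U(I, W) = W² - 3*I (U(I, W) = -3*I + W² = W² - 3*I)
F(z, m) = 4 - m
(F(U(T, 4), 23) + 143) + J(49) = ((4 - 1*23) + 143) + 57 = ((4 - 23) + 143) + 57 = (-19 + 143) + 57 = 124 + 57 = 181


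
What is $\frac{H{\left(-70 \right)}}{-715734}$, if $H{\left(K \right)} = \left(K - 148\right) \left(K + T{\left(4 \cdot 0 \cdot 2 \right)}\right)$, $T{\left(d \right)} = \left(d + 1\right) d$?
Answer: $- \frac{7630}{357867} \approx -0.021321$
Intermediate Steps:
$T{\left(d \right)} = d \left(1 + d\right)$ ($T{\left(d \right)} = \left(1 + d\right) d = d \left(1 + d\right)$)
$H{\left(K \right)} = K \left(-148 + K\right)$ ($H{\left(K \right)} = \left(K - 148\right) \left(K + 4 \cdot 0 \cdot 2 \left(1 + 4 \cdot 0 \cdot 2\right)\right) = \left(-148 + K\right) \left(K + 0 \cdot 2 \left(1 + 0 \cdot 2\right)\right) = \left(-148 + K\right) \left(K + 0 \left(1 + 0\right)\right) = \left(-148 + K\right) \left(K + 0 \cdot 1\right) = \left(-148 + K\right) \left(K + 0\right) = \left(-148 + K\right) K = K \left(-148 + K\right)$)
$\frac{H{\left(-70 \right)}}{-715734} = \frac{\left(-70\right) \left(-148 - 70\right)}{-715734} = \left(-70\right) \left(-218\right) \left(- \frac{1}{715734}\right) = 15260 \left(- \frac{1}{715734}\right) = - \frac{7630}{357867}$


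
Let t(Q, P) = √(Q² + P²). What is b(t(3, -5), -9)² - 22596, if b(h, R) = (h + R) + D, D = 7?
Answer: -22596 + (2 - √34)² ≈ -22581.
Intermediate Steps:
t(Q, P) = √(P² + Q²)
b(h, R) = 7 + R + h (b(h, R) = (h + R) + 7 = (R + h) + 7 = 7 + R + h)
b(t(3, -5), -9)² - 22596 = (7 - 9 + √((-5)² + 3²))² - 22596 = (7 - 9 + √(25 + 9))² - 22596 = (7 - 9 + √34)² - 22596 = (-2 + √34)² - 22596 = -22596 + (-2 + √34)²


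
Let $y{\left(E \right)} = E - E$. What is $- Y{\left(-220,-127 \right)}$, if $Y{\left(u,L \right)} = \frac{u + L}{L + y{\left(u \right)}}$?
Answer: $- \frac{347}{127} \approx -2.7323$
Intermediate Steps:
$y{\left(E \right)} = 0$
$Y{\left(u,L \right)} = \frac{L + u}{L}$ ($Y{\left(u,L \right)} = \frac{u + L}{L + 0} = \frac{L + u}{L}$)
$- Y{\left(-220,-127 \right)} = - \frac{-127 - 220}{-127} = - \frac{\left(-1\right) \left(-347\right)}{127} = \left(-1\right) \frac{347}{127} = - \frac{347}{127}$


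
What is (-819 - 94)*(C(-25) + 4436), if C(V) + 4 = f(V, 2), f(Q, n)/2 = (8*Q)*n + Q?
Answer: -3270366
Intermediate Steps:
f(Q, n) = 2*Q + 16*Q*n (f(Q, n) = 2*((8*Q)*n + Q) = 2*(8*Q*n + Q) = 2*(Q + 8*Q*n) = 2*Q + 16*Q*n)
C(V) = -4 + 34*V (C(V) = -4 + 2*V*(1 + 8*2) = -4 + 2*V*(1 + 16) = -4 + 2*V*17 = -4 + 34*V)
(-819 - 94)*(C(-25) + 4436) = (-819 - 94)*((-4 + 34*(-25)) + 4436) = -913*((-4 - 850) + 4436) = -913*(-854 + 4436) = -913*3582 = -3270366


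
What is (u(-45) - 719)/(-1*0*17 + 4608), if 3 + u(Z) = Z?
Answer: -767/4608 ≈ -0.16645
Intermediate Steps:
u(Z) = -3 + Z
(u(-45) - 719)/(-1*0*17 + 4608) = ((-3 - 45) - 719)/(-1*0*17 + 4608) = (-48 - 719)/(0*17 + 4608) = -767/(0 + 4608) = -767/4608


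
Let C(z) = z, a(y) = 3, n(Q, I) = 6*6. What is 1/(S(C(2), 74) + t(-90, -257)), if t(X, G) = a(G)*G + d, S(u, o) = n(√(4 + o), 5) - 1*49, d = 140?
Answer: -1/644 ≈ -0.0015528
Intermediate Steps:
n(Q, I) = 36
S(u, o) = -13 (S(u, o) = 36 - 1*49 = 36 - 49 = -13)
t(X, G) = 140 + 3*G (t(X, G) = 3*G + 140 = 140 + 3*G)
1/(S(C(2), 74) + t(-90, -257)) = 1/(-13 + (140 + 3*(-257))) = 1/(-13 + (140 - 771)) = 1/(-13 - 631) = 1/(-644) = -1/644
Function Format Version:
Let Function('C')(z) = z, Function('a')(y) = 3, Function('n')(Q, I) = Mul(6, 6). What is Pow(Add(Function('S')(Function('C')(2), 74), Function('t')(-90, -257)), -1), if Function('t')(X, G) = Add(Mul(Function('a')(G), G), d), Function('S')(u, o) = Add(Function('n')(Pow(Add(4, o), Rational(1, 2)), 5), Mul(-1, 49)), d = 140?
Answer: Rational(-1, 644) ≈ -0.0015528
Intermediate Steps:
Function('n')(Q, I) = 36
Function('S')(u, o) = -13 (Function('S')(u, o) = Add(36, Mul(-1, 49)) = Add(36, -49) = -13)
Function('t')(X, G) = Add(140, Mul(3, G)) (Function('t')(X, G) = Add(Mul(3, G), 140) = Add(140, Mul(3, G)))
Pow(Add(Function('S')(Function('C')(2), 74), Function('t')(-90, -257)), -1) = Pow(Add(-13, Add(140, Mul(3, -257))), -1) = Pow(Add(-13, Add(140, -771)), -1) = Pow(Add(-13, -631), -1) = Pow(-644, -1) = Rational(-1, 644)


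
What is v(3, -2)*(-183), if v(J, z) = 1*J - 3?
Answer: 0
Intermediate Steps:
v(J, z) = -3 + J (v(J, z) = J - 3 = -3 + J)
v(3, -2)*(-183) = (-3 + 3)*(-183) = 0*(-183) = 0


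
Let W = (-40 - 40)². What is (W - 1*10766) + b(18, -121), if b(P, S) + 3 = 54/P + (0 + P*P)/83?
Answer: -362054/83 ≈ -4362.1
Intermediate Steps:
b(P, S) = -3 + 54/P + P²/83 (b(P, S) = -3 + (54/P + (0 + P*P)/83) = -3 + (54/P + (0 + P²)*(1/83)) = -3 + (54/P + P²*(1/83)) = -3 + (54/P + P²/83) = -3 + 54/P + P²/83)
W = 6400 (W = (-80)² = 6400)
(W - 1*10766) + b(18, -121) = (6400 - 1*10766) + (-3 + 54/18 + (1/83)*18²) = (6400 - 10766) + (-3 + 54*(1/18) + (1/83)*324) = -4366 + (-3 + 3 + 324/83) = -4366 + 324/83 = -362054/83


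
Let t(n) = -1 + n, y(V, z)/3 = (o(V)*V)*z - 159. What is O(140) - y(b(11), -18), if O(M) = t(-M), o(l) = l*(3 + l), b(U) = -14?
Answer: -116088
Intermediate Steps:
y(V, z) = -477 + 3*z*V²*(3 + V) (y(V, z) = 3*(((V*(3 + V))*V)*z - 159) = 3*((V²*(3 + V))*z - 159) = 3*(z*V²*(3 + V) - 159) = 3*(-159 + z*V²*(3 + V)) = -477 + 3*z*V²*(3 + V))
O(M) = -1 - M
O(140) - y(b(11), -18) = (-1 - 1*140) - (-477 + 3*(-18)*(-14)²*(3 - 14)) = (-1 - 140) - (-477 + 3*(-18)*196*(-11)) = -141 - (-477 + 116424) = -141 - 1*115947 = -141 - 115947 = -116088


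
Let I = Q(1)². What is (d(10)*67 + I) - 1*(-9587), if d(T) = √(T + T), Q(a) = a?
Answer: 9588 + 134*√5 ≈ 9887.6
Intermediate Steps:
d(T) = √2*√T (d(T) = √(2*T) = √2*√T)
I = 1 (I = 1² = 1)
(d(10)*67 + I) - 1*(-9587) = ((√2*√10)*67 + 1) - 1*(-9587) = ((2*√5)*67 + 1) + 9587 = (134*√5 + 1) + 9587 = (1 + 134*√5) + 9587 = 9588 + 134*√5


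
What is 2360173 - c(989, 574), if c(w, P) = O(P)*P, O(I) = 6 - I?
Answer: 2686205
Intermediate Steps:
c(w, P) = P*(6 - P) (c(w, P) = (6 - P)*P = P*(6 - P))
2360173 - c(989, 574) = 2360173 - 574*(6 - 1*574) = 2360173 - 574*(6 - 574) = 2360173 - 574*(-568) = 2360173 - 1*(-326032) = 2360173 + 326032 = 2686205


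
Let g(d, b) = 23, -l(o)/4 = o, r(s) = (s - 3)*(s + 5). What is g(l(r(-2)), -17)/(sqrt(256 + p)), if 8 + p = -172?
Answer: 23*sqrt(19)/38 ≈ 2.6383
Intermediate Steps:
p = -180 (p = -8 - 172 = -180)
r(s) = (-3 + s)*(5 + s)
l(o) = -4*o
g(l(r(-2)), -17)/(sqrt(256 + p)) = 23/(sqrt(256 - 180)) = 23/(sqrt(76)) = 23/((2*sqrt(19))) = 23*(sqrt(19)/38) = 23*sqrt(19)/38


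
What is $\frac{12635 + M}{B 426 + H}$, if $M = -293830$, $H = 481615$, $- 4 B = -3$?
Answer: $- \frac{562390}{963869} \approx -0.58347$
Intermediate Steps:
$B = \frac{3}{4}$ ($B = \left(- \frac{1}{4}\right) \left(-3\right) = \frac{3}{4} \approx 0.75$)
$\frac{12635 + M}{B 426 + H} = \frac{12635 - 293830}{\frac{3}{4} \cdot 426 + 481615} = - \frac{281195}{\frac{639}{2} + 481615} = - \frac{281195}{\frac{963869}{2}} = \left(-281195\right) \frac{2}{963869} = - \frac{562390}{963869}$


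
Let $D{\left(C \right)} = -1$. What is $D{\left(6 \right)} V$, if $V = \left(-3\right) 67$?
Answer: $201$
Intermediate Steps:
$V = -201$
$D{\left(6 \right)} V = \left(-1\right) \left(-201\right) = 201$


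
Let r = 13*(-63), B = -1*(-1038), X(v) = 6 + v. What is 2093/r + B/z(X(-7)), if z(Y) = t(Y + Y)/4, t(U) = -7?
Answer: -37529/63 ≈ -595.70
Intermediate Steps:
B = 1038
z(Y) = -7/4
r = -819
2093/r + B/z(X(-7)) = 2093/(-819) + 1038/(-7/4) = 2093*(-1/819) + 1038*(-4/7) = -23/9 - 4152/7 = -37529/63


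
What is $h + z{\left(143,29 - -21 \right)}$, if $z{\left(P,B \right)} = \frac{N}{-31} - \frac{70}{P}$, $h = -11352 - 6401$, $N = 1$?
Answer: $- \frac{78701362}{4433} \approx -17754.0$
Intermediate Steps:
$h = -17753$ ($h = -11352 - 6401 = -17753$)
$z{\left(P,B \right)} = - \frac{1}{31} - \frac{70}{P}$ ($z{\left(P,B \right)} = 1 \frac{1}{-31} - \frac{70}{P} = 1 \left(- \frac{1}{31}\right) - \frac{70}{P} = - \frac{1}{31} - \frac{70}{P}$)
$h + z{\left(143,29 - -21 \right)} = -17753 + \frac{-2170 - 143}{31 \cdot 143} = -17753 + \frac{1}{31} \cdot \frac{1}{143} \left(-2170 - 143\right) = -17753 + \frac{1}{31} \cdot \frac{1}{143} \left(-2313\right) = -17753 - \frac{2313}{4433} = - \frac{78701362}{4433}$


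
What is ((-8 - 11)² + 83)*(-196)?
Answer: -87024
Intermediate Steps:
((-8 - 11)² + 83)*(-196) = ((-19)² + 83)*(-196) = (361 + 83)*(-196) = 444*(-196) = -87024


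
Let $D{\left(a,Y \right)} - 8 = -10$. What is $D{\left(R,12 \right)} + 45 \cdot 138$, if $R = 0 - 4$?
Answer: $6208$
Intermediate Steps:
$R = -4$
$D{\left(a,Y \right)} = -2$ ($D{\left(a,Y \right)} = 8 - 10 = -2$)
$D{\left(R,12 \right)} + 45 \cdot 138 = -2 + 45 \cdot 138 = -2 + 6210 = 6208$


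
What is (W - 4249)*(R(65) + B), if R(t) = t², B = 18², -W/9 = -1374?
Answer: 36924233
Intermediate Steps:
W = 12366 (W = -9*(-1374) = 12366)
B = 324
(W - 4249)*(R(65) + B) = (12366 - 4249)*(65² + 324) = 8117*(4225 + 324) = 8117*4549 = 36924233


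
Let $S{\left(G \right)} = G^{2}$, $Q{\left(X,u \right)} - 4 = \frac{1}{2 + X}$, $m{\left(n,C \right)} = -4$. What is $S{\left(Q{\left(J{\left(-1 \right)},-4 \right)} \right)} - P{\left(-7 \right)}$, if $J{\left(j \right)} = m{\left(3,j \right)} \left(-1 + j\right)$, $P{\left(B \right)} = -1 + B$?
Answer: $\frac{2481}{100} \approx 24.81$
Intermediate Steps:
$J{\left(j \right)} = 4 - 4 j$ ($J{\left(j \right)} = - 4 \left(-1 + j\right) = 4 - 4 j$)
$Q{\left(X,u \right)} = 4 + \frac{1}{2 + X}$
$S{\left(Q{\left(J{\left(-1 \right)},-4 \right)} \right)} - P{\left(-7 \right)} = \left(\frac{9 + 4 \left(4 - -4\right)}{2 + \left(4 - -4\right)}\right)^{2} - \left(-1 - 7\right) = \left(\frac{9 + 4 \left(4 + 4\right)}{2 + \left(4 + 4\right)}\right)^{2} - -8 = \left(\frac{9 + 4 \cdot 8}{2 + 8}\right)^{2} + 8 = \left(\frac{9 + 32}{10}\right)^{2} + 8 = \left(\frac{1}{10} \cdot 41\right)^{2} + 8 = \left(\frac{41}{10}\right)^{2} + 8 = \frac{1681}{100} + 8 = \frac{2481}{100}$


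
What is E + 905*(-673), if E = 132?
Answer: -608933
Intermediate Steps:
E + 905*(-673) = 132 + 905*(-673) = 132 - 609065 = -608933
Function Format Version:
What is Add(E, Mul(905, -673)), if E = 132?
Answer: -608933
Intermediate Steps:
Add(E, Mul(905, -673)) = Add(132, Mul(905, -673)) = Add(132, -609065) = -608933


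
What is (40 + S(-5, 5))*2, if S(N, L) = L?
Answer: 90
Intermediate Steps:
(40 + S(-5, 5))*2 = (40 + 5)*2 = 45*2 = 90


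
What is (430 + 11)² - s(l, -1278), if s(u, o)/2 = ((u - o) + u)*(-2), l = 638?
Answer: 204697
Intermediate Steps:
s(u, o) = -8*u + 4*o (s(u, o) = 2*(((u - o) + u)*(-2)) = 2*((-o + 2*u)*(-2)) = 2*(-4*u + 2*o) = -8*u + 4*o)
(430 + 11)² - s(l, -1278) = (430 + 11)² - (-8*638 + 4*(-1278)) = 441² - (-5104 - 5112) = 194481 - 1*(-10216) = 194481 + 10216 = 204697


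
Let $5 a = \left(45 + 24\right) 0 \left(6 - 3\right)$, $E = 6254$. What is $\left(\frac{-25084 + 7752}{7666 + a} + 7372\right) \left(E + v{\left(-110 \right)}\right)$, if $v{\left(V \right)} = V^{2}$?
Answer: $\frac{518467646340}{3833} \approx 1.3526 \cdot 10^{8}$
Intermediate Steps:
$a = 0$ ($a = \frac{\left(45 + 24\right) 0 \left(6 - 3\right)}{5} = \frac{69 \cdot 0 \cdot 3}{5} = \frac{69 \cdot 0}{5} = \frac{1}{5} \cdot 0 = 0$)
$\left(\frac{-25084 + 7752}{7666 + a} + 7372\right) \left(E + v{\left(-110 \right)}\right) = \left(\frac{-25084 + 7752}{7666 + 0} + 7372\right) \left(6254 + \left(-110\right)^{2}\right) = \left(- \frac{17332}{7666} + 7372\right) \left(6254 + 12100\right) = \left(\left(-17332\right) \frac{1}{7666} + 7372\right) 18354 = \left(- \frac{8666}{3833} + 7372\right) 18354 = \frac{28248210}{3833} \cdot 18354 = \frac{518467646340}{3833}$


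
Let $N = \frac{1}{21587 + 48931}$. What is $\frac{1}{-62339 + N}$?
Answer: $- \frac{70518}{4396021601} \approx -1.6041 \cdot 10^{-5}$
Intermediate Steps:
$N = \frac{1}{70518} \approx 1.4181 \cdot 10^{-5}$
$\frac{1}{-62339 + N} = \frac{1}{-62339 + \frac{1}{70518}} = \frac{1}{- \frac{4396021601}{70518}} = - \frac{70518}{4396021601}$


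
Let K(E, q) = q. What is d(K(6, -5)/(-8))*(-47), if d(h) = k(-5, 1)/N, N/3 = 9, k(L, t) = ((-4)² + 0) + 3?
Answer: -893/27 ≈ -33.074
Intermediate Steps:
k(L, t) = 19 (k(L, t) = (16 + 0) + 3 = 16 + 3 = 19)
N = 27 (N = 3*9 = 27)
d(h) = 19/27
d(K(6, -5)/(-8))*(-47) = (19/27)*(-47) = -893/27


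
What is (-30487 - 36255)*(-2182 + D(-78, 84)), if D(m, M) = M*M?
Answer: -325300508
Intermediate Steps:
D(m, M) = M**2
(-30487 - 36255)*(-2182 + D(-78, 84)) = (-30487 - 36255)*(-2182 + 84**2) = -66742*(-2182 + 7056) = -66742*4874 = -325300508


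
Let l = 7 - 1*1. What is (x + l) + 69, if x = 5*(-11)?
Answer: 20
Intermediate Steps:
l = 6 (l = 7 - 1 = 6)
x = -55
(x + l) + 69 = (-55 + 6) + 69 = -49 + 69 = 20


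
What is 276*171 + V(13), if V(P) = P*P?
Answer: 47365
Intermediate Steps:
V(P) = P²
276*171 + V(13) = 276*171 + 13² = 47196 + 169 = 47365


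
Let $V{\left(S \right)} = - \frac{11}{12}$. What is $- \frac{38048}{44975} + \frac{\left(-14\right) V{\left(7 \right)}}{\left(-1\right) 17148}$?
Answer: $- \frac{3918145699}{4627387800} \approx -0.84673$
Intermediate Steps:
$V{\left(S \right)} = - \frac{11}{12}$ ($V{\left(S \right)} = \left(-11\right) \frac{1}{12} = - \frac{11}{12}$)
$- \frac{38048}{44975} + \frac{\left(-14\right) V{\left(7 \right)}}{\left(-1\right) 17148} = - \frac{38048}{44975} + \frac{\left(-14\right) \left(- \frac{11}{12}\right)}{\left(-1\right) 17148} = \left(-38048\right) \frac{1}{44975} + \frac{77}{6 \left(-17148\right)} = - \frac{38048}{44975} + \frac{77}{6} \left(- \frac{1}{17148}\right) = - \frac{38048}{44975} - \frac{77}{102888} = - \frac{3918145699}{4627387800}$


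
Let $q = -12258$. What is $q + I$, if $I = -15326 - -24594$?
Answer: $-2990$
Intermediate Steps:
$I = 9268$ ($I = -15326 + 24594 = 9268$)
$q + I = -12258 + 9268 = -2990$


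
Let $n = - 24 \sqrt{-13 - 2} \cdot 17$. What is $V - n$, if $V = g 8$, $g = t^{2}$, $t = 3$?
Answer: $72 + 408 i \sqrt{15} \approx 72.0 + 1580.2 i$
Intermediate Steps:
$g = 9$ ($g = 3^{2} = 9$)
$V = 72$ ($V = 9 \cdot 8 = 72$)
$n = - 408 i \sqrt{15}$ ($n = - 24 \sqrt{-15} \cdot 17 = - 24 i \sqrt{15} \cdot 17 = - 408 i \sqrt{15} \approx - 1580.2 i$)
$V - n = 72 - - 408 i \sqrt{15} = 72 + 408 i \sqrt{15}$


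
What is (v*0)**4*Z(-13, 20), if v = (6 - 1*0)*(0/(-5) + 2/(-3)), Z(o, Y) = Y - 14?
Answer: 0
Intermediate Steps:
Z(o, Y) = -14 + Y
v = -4 (v = (6 + 0)*(0*(-1/5) + 2*(-1/3)) = 6*(0 - 2/3) = 6*(-2/3) = -4)
(v*0)**4*Z(-13, 20) = (-4*0)**4*(-14 + 20) = 0**4*6 = 0*6 = 0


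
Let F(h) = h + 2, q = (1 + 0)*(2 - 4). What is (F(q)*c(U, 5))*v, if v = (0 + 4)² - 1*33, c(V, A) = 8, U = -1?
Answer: 0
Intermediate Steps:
q = -2 (q = 1*(-2) = -2)
F(h) = 2 + h
v = -17 (v = 4² - 33 = 16 - 33 = -17)
(F(q)*c(U, 5))*v = ((2 - 2)*8)*(-17) = (0*8)*(-17) = 0*(-17) = 0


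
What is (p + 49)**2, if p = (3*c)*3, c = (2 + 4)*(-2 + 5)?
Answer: 44521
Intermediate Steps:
c = 18 (c = 6*3 = 18)
p = 162 (p = (3*18)*3 = 54*3 = 162)
(p + 49)**2 = (162 + 49)**2 = 211**2 = 44521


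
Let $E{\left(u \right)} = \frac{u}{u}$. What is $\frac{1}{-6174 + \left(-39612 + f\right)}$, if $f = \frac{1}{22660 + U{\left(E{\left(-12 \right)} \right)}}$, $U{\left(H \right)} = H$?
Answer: $- \frac{22661}{1037556545} \approx -2.1841 \cdot 10^{-5}$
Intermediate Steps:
$E{\left(u \right)} = 1$
$f = \frac{1}{22661}$ ($f = \frac{1}{22660 + 1} = \frac{1}{22661} \approx 4.4129 \cdot 10^{-5}$)
$\frac{1}{-6174 + \left(-39612 + f\right)} = \frac{1}{-6174 + \left(-39612 + \frac{1}{22661}\right)} = \frac{1}{-6174 - \frac{897647531}{22661}} = \frac{1}{- \frac{1037556545}{22661}} = - \frac{22661}{1037556545}$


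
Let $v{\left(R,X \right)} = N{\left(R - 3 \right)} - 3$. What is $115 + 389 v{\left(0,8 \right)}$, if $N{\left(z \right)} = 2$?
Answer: $-274$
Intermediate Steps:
$v{\left(R,X \right)} = -1$ ($v{\left(R,X \right)} = 2 - 3 = -1$)
$115 + 389 v{\left(0,8 \right)} = 115 + 389 \left(-1\right) = 115 - 389 = -274$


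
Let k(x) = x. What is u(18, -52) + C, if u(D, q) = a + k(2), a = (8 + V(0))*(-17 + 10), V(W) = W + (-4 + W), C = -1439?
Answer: -1465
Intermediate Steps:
V(W) = -4 + 2*W
a = -28 (a = (8 + (-4 + 2*0))*(-17 + 10) = (8 + (-4 + 0))*(-7) = (8 - 4)*(-7) = 4*(-7) = -28)
u(D, q) = -26 (u(D, q) = -28 + 2 = -26)
u(18, -52) + C = -26 - 1439 = -1465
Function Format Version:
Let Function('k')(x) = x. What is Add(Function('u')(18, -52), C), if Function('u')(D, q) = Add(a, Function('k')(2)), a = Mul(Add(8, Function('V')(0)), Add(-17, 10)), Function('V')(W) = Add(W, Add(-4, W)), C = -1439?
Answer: -1465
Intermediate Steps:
Function('V')(W) = Add(-4, Mul(2, W))
a = -28 (a = Mul(Add(8, Add(-4, Mul(2, 0))), Add(-17, 10)) = Mul(Add(8, Add(-4, 0)), -7) = Mul(Add(8, -4), -7) = Mul(4, -7) = -28)
Function('u')(D, q) = -26 (Function('u')(D, q) = Add(-28, 2) = -26)
Add(Function('u')(18, -52), C) = Add(-26, -1439) = -1465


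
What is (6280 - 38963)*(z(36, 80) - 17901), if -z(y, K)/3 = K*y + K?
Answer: 875283423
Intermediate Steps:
z(y, K) = -3*K - 3*K*y (z(y, K) = -3*(K*y + K) = -3*(K + K*y) = -3*K - 3*K*y)
(6280 - 38963)*(z(36, 80) - 17901) = (6280 - 38963)*(-3*80*(1 + 36) - 17901) = -32683*(-3*80*37 - 17901) = -32683*(-8880 - 17901) = -32683*(-26781) = 875283423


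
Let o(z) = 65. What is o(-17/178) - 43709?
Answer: -43644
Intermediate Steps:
o(-17/178) - 43709 = 65 - 43709 = -43644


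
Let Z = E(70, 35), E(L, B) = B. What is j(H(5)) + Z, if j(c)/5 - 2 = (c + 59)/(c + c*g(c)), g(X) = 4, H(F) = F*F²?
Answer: 5809/125 ≈ 46.472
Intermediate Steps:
H(F) = F³
j(c) = 10 + (59 + c)/c (j(c) = 10 + 5*((c + 59)/(c + c*4)) = 10 + 5*((59 + c)/(c + 4*c)) = 10 + 5*((59 + c)/((5*c))) = 10 + 5*((59 + c)*(1/(5*c))) = 10 + 5*((59 + c)/(5*c)) = 10 + (59 + c)/c)
Z = 35
j(H(5)) + Z = (11 + 59/(5³)) + 35 = (11 + 59/125) + 35 = 1434/125 + 35 = 5809/125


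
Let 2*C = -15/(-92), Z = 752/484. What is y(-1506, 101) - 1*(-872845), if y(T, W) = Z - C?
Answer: 19433053857/22264 ≈ 8.7285e+5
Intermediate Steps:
Z = 188/121 (Z = 752*(1/484) = 188/121 ≈ 1.5537)
C = 15/184 (C = (-15/(-92))/2 = (-15*(-1/92))/2 = (½)*(15/92) = 15/184 ≈ 0.081522)
y(T, W) = 32777/22264 (y(T, W) = 188/121 - 1*15/184 = 188/121 - 15/184 = 32777/22264)
y(-1506, 101) - 1*(-872845) = 32777/22264 - 1*(-872845) = 32777/22264 + 872845 = 19433053857/22264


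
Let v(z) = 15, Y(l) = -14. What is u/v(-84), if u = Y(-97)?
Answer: -14/15 ≈ -0.93333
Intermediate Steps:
u = -14
u/v(-84) = -14/15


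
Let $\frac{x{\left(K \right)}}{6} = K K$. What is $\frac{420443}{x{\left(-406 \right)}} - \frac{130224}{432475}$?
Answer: $\frac{53037466841}{427724694600} \approx 0.124$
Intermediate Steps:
$x{\left(K \right)} = 6 K^{2}$ ($x{\left(K \right)} = 6 K K = 6 K^{2}$)
$\frac{420443}{x{\left(-406 \right)}} - \frac{130224}{432475} = \frac{420443}{6 \left(-406\right)^{2}} - \frac{130224}{432475} = \frac{420443}{6 \cdot 164836} - \frac{130224}{432475} = \frac{420443}{989016} - \frac{130224}{432475} = \frac{53037466841}{427724694600}$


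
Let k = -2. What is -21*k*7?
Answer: 294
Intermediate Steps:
-21*k*7 = -21*(-2)*7 = 42*7 = 294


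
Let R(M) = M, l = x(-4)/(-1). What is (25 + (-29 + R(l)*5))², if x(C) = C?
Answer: 256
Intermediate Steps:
l = 4 (l = -4/(-1) = -4*(-1) = 4)
(25 + (-29 + R(l)*5))² = (25 + (-29 + 4*5))² = (25 + (-29 + 20))² = (25 - 9)² = 16² = 256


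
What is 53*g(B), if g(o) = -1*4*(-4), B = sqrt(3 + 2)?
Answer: 848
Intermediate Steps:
B = sqrt(5) ≈ 2.2361
g(o) = 16 (g(o) = -4*(-4) = 16)
53*g(B) = 53*16 = 848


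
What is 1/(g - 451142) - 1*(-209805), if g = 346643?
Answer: 21924412694/104499 ≈ 2.0981e+5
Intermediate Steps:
1/(g - 451142) - 1*(-209805) = 1/(346643 - 451142) - 1*(-209805) = 1/(-104499) + 209805 = -1/104499 + 209805 = 21924412694/104499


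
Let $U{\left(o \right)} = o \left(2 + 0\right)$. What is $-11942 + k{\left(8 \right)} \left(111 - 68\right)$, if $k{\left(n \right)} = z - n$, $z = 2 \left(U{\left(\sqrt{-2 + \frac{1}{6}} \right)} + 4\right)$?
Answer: $-11942 + \frac{86 i \sqrt{66}}{3} \approx -11942.0 + 232.89 i$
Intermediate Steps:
$U{\left(o \right)} = 2 o$ ($U{\left(o \right)} = o 2 = 2 o$)
$z = 8 + \frac{2 i \sqrt{66}}{3}$ ($z = 2 \left(2 \sqrt{-2 + \frac{1}{6}} + 4\right) = 2 \left(2 \sqrt{- \frac{11}{6}} + 4\right) = 2 \left(2 \frac{i \sqrt{66}}{6} + 4\right) = 2 \left(\frac{i \sqrt{66}}{3} + 4\right) = 2 \left(4 + \frac{i \sqrt{66}}{3}\right) = 8 + \frac{2 i \sqrt{66}}{3} \approx 8.0 + 5.416 i$)
$k{\left(n \right)} = 8 - n + \frac{2 i \sqrt{66}}{3}$ ($k{\left(n \right)} = \left(8 + \frac{2 i \sqrt{66}}{3}\right) - n = 8 - n + \frac{2 i \sqrt{66}}{3}$)
$-11942 + k{\left(8 \right)} \left(111 - 68\right) = -11942 + \left(8 - 8 + \frac{2 i \sqrt{66}}{3}\right) \left(111 - 68\right) = -11942 + \left(8 - 8 + \frac{2 i \sqrt{66}}{3}\right) 43 = -11942 + \frac{2 i \sqrt{66}}{3} \cdot 43 = -11942 + \frac{86 i \sqrt{66}}{3}$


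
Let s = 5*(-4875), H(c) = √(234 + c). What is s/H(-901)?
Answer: 24375*I*√667/667 ≈ 943.8*I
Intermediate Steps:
s = -24375
s/H(-901) = -24375/√(234 - 901) = -24375*(-I*√667/667) = -(-24375)*I*√667/667 = 24375*I*√667/667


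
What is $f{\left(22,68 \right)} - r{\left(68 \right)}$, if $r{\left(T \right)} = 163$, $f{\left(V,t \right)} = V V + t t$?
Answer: $4945$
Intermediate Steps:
$f{\left(V,t \right)} = V^{2} + t^{2}$
$f{\left(22,68 \right)} - r{\left(68 \right)} = \left(22^{2} + 68^{2}\right) - 163 = \left(484 + 4624\right) - 163 = 5108 - 163 = 4945$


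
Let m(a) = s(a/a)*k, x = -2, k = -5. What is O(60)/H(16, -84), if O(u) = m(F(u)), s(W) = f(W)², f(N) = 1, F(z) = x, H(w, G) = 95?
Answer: -1/19 ≈ -0.052632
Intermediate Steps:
F(z) = -2
s(W) = 1 (s(W) = 1² = 1)
m(a) = -5 (m(a) = 1*(-5) = -5)
O(u) = -5
O(60)/H(16, -84) = -5/95 = -5*1/95 = -1/19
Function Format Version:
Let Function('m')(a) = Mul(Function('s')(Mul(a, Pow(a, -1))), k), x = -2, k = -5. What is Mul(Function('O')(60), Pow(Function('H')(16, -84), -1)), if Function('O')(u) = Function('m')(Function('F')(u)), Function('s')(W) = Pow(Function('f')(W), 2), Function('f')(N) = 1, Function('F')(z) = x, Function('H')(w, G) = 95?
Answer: Rational(-1, 19) ≈ -0.052632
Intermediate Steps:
Function('F')(z) = -2
Function('s')(W) = 1 (Function('s')(W) = Pow(1, 2) = 1)
Function('m')(a) = -5 (Function('m')(a) = Mul(1, -5) = -5)
Function('O')(u) = -5
Mul(Function('O')(60), Pow(Function('H')(16, -84), -1)) = Mul(-5, Pow(95, -1)) = Mul(-5, Rational(1, 95)) = Rational(-1, 19)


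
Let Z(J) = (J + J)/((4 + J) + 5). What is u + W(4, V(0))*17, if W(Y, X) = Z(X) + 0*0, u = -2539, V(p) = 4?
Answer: -32871/13 ≈ -2528.5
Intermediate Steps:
Z(J) = 2*J/(9 + J) (Z(J) = (2*J)/(9 + J) = 2*J/(9 + J))
W(Y, X) = 2*X/(9 + X) (W(Y, X) = 2*X/(9 + X) + 0*0 = 2*X/(9 + X) + 0 = 2*X/(9 + X))
u + W(4, V(0))*17 = -2539 + (2*4/(9 + 4))*17 = -2539 + (2*4/13)*17 = -2539 + (2*4*(1/13))*17 = -2539 + (8/13)*17 = -2539 + 136/13 = -32871/13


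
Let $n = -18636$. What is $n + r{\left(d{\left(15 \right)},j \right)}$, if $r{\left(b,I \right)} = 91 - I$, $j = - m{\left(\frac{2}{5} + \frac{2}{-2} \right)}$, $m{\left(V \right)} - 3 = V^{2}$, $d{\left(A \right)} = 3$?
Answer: $- \frac{463541}{25} \approx -18542.0$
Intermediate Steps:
$m{\left(V \right)} = 3 + V^{2}$
$j = - \frac{84}{25}$ ($j = - (3 + \left(\frac{2}{5} + \frac{2}{-2}\right)^{2}) = - (3 + \left(2 \cdot \frac{1}{5} + 2 \left(- \frac{1}{2}\right)\right)^{2}) = - (3 + \left(\frac{2}{5} - 1\right)^{2}) = - (3 + \left(- \frac{3}{5}\right)^{2}) = - (3 + \frac{9}{25}) = \left(-1\right) \frac{84}{25} = - \frac{84}{25} \approx -3.36$)
$n + r{\left(d{\left(15 \right)},j \right)} = -18636 + \left(91 - - \frac{84}{25}\right) = -18636 + \left(91 + \frac{84}{25}\right) = -18636 + \frac{2359}{25} = - \frac{463541}{25}$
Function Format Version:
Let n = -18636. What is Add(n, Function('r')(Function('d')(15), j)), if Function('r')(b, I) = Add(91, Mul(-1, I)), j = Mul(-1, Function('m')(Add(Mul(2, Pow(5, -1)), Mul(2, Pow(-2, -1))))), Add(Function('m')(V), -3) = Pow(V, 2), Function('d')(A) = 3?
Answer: Rational(-463541, 25) ≈ -18542.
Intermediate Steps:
Function('m')(V) = Add(3, Pow(V, 2))
j = Rational(-84, 25) (j = Mul(-1, Add(3, Pow(Add(Mul(2, Pow(5, -1)), Mul(2, Pow(-2, -1))), 2))) = Mul(-1, Add(3, Pow(Add(Mul(2, Rational(1, 5)), Mul(2, Rational(-1, 2))), 2))) = Mul(-1, Add(3, Pow(Add(Rational(2, 5), -1), 2))) = Mul(-1, Add(3, Pow(Rational(-3, 5), 2))) = Mul(-1, Add(3, Rational(9, 25))) = Mul(-1, Rational(84, 25)) = Rational(-84, 25) ≈ -3.3600)
Add(n, Function('r')(Function('d')(15), j)) = Add(-18636, Add(91, Mul(-1, Rational(-84, 25)))) = Add(-18636, Add(91, Rational(84, 25))) = Add(-18636, Rational(2359, 25)) = Rational(-463541, 25)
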